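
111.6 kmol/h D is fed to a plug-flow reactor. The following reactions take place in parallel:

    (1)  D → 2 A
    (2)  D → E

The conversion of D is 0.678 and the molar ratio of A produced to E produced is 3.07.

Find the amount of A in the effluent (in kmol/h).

Conversion of D: D consumed = 0.678 × 111.6 = 75.66 kmol/h = 1ξ₁ + 1ξ₂.
Selectivity: 2ξ₁ / (1ξ₂) = 3.07 → ξ₁ = 1.535 ξ₂.
Substitute: (1·1.535 + 1) ξ₂ = 75.66 → ξ₂ = 29.85 kmol/h, ξ₁ = 45.82 kmol/h.
Outlet amounts (n = n₀ + Σ ν·ξ):
  D: 111.6 − 1(45.82) − 1(29.85) = 35.94
  A: 0 + 2(45.82) = 91.63
  E: 0 + 1(29.85) = 29.85

91.6 kmol/h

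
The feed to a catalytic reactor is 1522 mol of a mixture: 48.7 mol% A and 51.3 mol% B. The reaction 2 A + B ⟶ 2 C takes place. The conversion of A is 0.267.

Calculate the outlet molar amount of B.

682 mol

A reacted = 0.267 × 741.2 = 197.9 mol; ν_A = −2, so ξ = 197.9/2 = 98.95 mol.
Outlet amounts (n = n₀ + ν ξ):
  A: 741.2 − 2(98.95) = 543.3
  B: 780.8 − 1(98.95) = 681.8
  C: 0 + 2(98.95) = 197.9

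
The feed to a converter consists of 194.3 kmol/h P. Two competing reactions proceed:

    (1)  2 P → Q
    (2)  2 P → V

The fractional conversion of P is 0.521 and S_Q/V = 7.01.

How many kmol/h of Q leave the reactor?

44.3 kmol/h

Conversion of P: P consumed = 0.521 × 194.3 = 101.2 kmol/h = 2ξ₁ + 2ξ₂.
Selectivity: 1ξ₁ / (1ξ₂) = 7.01 → ξ₁ = 7.01 ξ₂.
Substitute: (2·7.01 + 2) ξ₂ = 101.2 → ξ₂ = 6.319 kmol/h, ξ₁ = 44.3 kmol/h.
Outlet amounts (n = n₀ + Σ ν·ξ):
  P: 194.3 − 2(44.3) − 2(6.319) = 93.07
  Q: 0 + 1(44.3) = 44.3
  V: 0 + 1(6.319) = 6.319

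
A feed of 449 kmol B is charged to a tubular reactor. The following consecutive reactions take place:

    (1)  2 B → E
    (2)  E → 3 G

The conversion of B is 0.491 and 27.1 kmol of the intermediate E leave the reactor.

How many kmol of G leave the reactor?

Conversion of B: B consumed = 2ξ₁ = 0.491 × 449 → ξ₁ = 110.2 kmol.
E balance: n_E = 0 + 1ξ₁ − 1ξ₂ = 27.1 → ξ₂ = (1·110.2 − 27.1)/1 = 83.13 kmol.
Outlet amounts (n = n₀ + Σ ν·ξ):
  B: 449 − 2(110.2) = 228.5
  E: 0 + 1(110.2) − 1(83.13) = 27.1
  G: 0 + 3(83.13) = 249.4

249 kmol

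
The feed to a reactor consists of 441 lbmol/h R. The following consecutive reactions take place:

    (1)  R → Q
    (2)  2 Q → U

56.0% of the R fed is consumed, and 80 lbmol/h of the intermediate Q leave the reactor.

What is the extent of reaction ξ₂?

Conversion of R: R consumed = 1ξ₁ = 0.56 × 441 → ξ₁ = 247 lbmol/h.
Q balance: n_Q = 0 + 1ξ₁ − 2ξ₂ = 80 → ξ₂ = (1·247 − 80)/2 = 83.48 lbmol/h.
Outlet amounts (n = n₀ + Σ ν·ξ):
  R: 441 − 1(247) = 194
  Q: 0 + 1(247) − 2(83.48) = 80
  U: 0 + 1(83.48) = 83.48

ξ₂ = 83.5 lbmol/h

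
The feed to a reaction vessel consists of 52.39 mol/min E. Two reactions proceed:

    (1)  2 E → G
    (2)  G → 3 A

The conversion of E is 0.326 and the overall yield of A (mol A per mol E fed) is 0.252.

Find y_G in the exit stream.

Conversion of E: E consumed = 2ξ₁ = 0.326 × 52.39 → ξ₁ = 8.54 mol/min.
Yield of A: 3ξ₂ / 52.39 = 0.252 → ξ₂ = 4.401 mol/min.
Outlet amounts (n = n₀ + Σ ν·ξ):
  E: 52.39 − 2(8.54) = 35.31
  G: 0 + 1(8.54) − 1(4.401) = 4.139
  A: 0 + 3(4.401) = 13.2
Total out = 52.65 mol/min; y_G = 4.139 / 52.65 = 0.07861.

0.0786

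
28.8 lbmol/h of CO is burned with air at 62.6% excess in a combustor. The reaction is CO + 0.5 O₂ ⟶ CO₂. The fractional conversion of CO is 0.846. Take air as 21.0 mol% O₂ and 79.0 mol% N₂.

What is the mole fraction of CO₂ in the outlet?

0.19

Stoichiometric O₂ = 0.5 × 28.8 = 14.4 lbmol/h; O₂ fed = 14.4 × 1.626 = 23.41 lbmol/h.
N₂ fed = 23.41 × 79/21 = 88.08 lbmol/h.
Fuel reacted = 0.846 × 28.8 → ξ = 24.36 lbmol/h.
Outlet (n = n₀ + ν ξ):
  CO: 28.8 − 1(24.36) = 4.435
  O₂: 23.41 − 0.5(24.36) = 11.23
  N₂: 88.08 (inert)
  CO₂: 0 + 1(24.36) = 24.36
Total out = 128.1 lbmol/h; y_CO₂ = 24.36 / 128.1 = 0.1902.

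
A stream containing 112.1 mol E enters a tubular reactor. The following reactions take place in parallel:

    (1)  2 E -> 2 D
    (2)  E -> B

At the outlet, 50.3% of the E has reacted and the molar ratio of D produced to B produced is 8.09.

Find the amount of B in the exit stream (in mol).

Conversion of E: E consumed = 0.503 × 112.1 = 56.39 mol = 2ξ₁ + 1ξ₂.
Selectivity: 2ξ₁ / (1ξ₂) = 8.09 → ξ₁ = 4.045 ξ₂.
Substitute: (2·4.045 + 1) ξ₂ = 56.39 → ξ₂ = 6.203 mol, ξ₁ = 25.09 mol.
Outlet amounts (n = n₀ + Σ ν·ξ):
  E: 112.1 − 2(25.09) − 1(6.203) = 55.71
  D: 0 + 2(25.09) = 50.18
  B: 0 + 1(6.203) = 6.203

6.2 mol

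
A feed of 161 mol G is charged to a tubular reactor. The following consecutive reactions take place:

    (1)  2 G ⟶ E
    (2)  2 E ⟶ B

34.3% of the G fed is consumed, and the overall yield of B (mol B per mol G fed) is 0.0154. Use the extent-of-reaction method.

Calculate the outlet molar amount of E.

22.7 mol

Conversion of G: G consumed = 2ξ₁ = 0.343 × 161 → ξ₁ = 27.61 mol.
Yield of B: 1ξ₂ / 161 = 0.0154 → ξ₂ = 2.479 mol.
Outlet amounts (n = n₀ + Σ ν·ξ):
  G: 161 − 2(27.61) = 105.8
  E: 0 + 1(27.61) − 2(2.479) = 22.65
  B: 0 + 1(2.479) = 2.479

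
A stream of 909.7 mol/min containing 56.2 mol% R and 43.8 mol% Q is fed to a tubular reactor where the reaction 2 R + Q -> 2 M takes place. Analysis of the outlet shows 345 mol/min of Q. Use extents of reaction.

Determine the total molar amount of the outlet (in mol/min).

856 mol/min

For Q: n = n₀ − 1ξ → 345 = 398.4 − 1ξ, giving ξ = 53.45 mol/min.
Outlet amounts (n = n₀ + ν ξ):
  R: 511.3 − 2(53.45) = 404.4
  Q: 398.4 − 1(53.45) = 345
  M: 0 + 2(53.45) = 106.9
Total out = 404.4 + 345 + 106.9 = 856.3 mol/min.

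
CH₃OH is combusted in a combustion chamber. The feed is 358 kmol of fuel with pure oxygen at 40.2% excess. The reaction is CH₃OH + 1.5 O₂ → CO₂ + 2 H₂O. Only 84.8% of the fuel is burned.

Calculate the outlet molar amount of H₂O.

607 kmol

Stoichiometric O₂ = 1.5 × 358 = 537 kmol; O₂ fed = 537 × 1.402 = 752.9 kmol.
Fuel reacted = 0.848 × 358 → ξ = 303.6 kmol.
Outlet (n = n₀ + ν ξ):
  CH₃OH: 358 − 1(303.6) = 54.42
  O₂: 752.9 − 1.5(303.6) = 297.5
  CO₂: 0 + 1(303.6) = 303.6
  H₂O: 0 + 2(303.6) = 607.2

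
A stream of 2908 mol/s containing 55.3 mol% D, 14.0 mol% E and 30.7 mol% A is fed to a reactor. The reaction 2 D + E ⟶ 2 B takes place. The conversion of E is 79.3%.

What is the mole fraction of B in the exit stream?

E reacted = 0.793 × 407.1 = 322.8 mol/s; ν_E = −1, so ξ = 322.8/1 = 322.8 mol/s.
Outlet amounts (n = n₀ + ν ξ):
  D: 1608 − 2(322.8) = 962.4
  E: 407.1 − 1(322.8) = 84.27
  B: 0 + 2(322.8) = 645.7
  A: 892.8 (inert)
Total out = 2585 mol/s; y_B = 645.7 / 2585 = 0.2498.

0.25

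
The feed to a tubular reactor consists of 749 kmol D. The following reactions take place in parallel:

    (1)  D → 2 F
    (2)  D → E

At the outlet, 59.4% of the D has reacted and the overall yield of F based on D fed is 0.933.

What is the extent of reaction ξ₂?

ξ₂ = 95.5 kmol

Yield of F: 2ξ₁ / 749 = 0.933 → ξ₁ = 349.4 kmol.
Conversion of D: 1ξ₁ + 1ξ₂ = 0.594 × 749 = 444.9 → ξ₂ = 95.5 kmol.
Outlet amounts (n = n₀ + Σ ν·ξ):
  D: 749 − 1(349.4) − 1(95.5) = 304.1
  F: 0 + 2(349.4) = 698.8
  E: 0 + 1(95.5) = 95.5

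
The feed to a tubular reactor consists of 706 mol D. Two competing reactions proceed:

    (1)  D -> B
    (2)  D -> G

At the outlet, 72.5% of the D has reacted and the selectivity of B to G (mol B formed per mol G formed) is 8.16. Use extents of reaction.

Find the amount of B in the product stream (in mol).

456 mol

Conversion of D: D consumed = 0.725 × 706 = 511.8 mol = 1ξ₁ + 1ξ₂.
Selectivity: 1ξ₁ / (1ξ₂) = 8.16 → ξ₁ = 8.16 ξ₂.
Substitute: (1·8.16 + 1) ξ₂ = 511.8 → ξ₂ = 55.88 mol, ξ₁ = 456 mol.
Outlet amounts (n = n₀ + Σ ν·ξ):
  D: 706 − 1(456) − 1(55.88) = 194.2
  B: 0 + 1(456) = 456
  G: 0 + 1(55.88) = 55.88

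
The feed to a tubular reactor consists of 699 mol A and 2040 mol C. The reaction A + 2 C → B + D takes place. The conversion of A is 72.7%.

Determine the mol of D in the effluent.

508 mol

A reacted = 0.727 × 699 = 508.2 mol; ν_A = −1, so ξ = 508.2/1 = 508.2 mol.
Outlet amounts (n = n₀ + ν ξ):
  A: 699 − 1(508.2) = 190.8
  C: 2040 − 2(508.2) = 1024
  B: 0 + 1(508.2) = 508.2
  D: 0 + 1(508.2) = 508.2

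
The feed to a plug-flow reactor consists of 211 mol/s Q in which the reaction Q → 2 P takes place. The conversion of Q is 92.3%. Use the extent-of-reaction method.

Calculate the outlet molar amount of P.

390 mol/s

Q reacted = 0.923 × 211 = 194.8 mol/s; ν_Q = −1, so ξ = 194.8/1 = 194.8 mol/s.
Outlet amounts (n = n₀ + ν ξ):
  Q: 211 − 1(194.8) = 16.25
  P: 0 + 2(194.8) = 389.5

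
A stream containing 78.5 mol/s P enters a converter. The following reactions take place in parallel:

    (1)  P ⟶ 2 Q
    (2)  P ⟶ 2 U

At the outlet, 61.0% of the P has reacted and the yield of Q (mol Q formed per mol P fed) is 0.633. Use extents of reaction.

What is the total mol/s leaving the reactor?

126 mol/s

Yield of Q: 2ξ₁ / 78.5 = 0.633 → ξ₁ = 24.85 mol/s.
Conversion of P: 1ξ₁ + 1ξ₂ = 0.61 × 78.5 = 47.88 → ξ₂ = 23.04 mol/s.
Outlet amounts (n = n₀ + Σ ν·ξ):
  P: 78.5 − 1(24.85) − 1(23.04) = 30.62
  Q: 0 + 2(24.85) = 49.69
  U: 0 + 2(23.04) = 46.08
Total out = 30.62 + 49.69 + 46.08 = 126.4 mol/s.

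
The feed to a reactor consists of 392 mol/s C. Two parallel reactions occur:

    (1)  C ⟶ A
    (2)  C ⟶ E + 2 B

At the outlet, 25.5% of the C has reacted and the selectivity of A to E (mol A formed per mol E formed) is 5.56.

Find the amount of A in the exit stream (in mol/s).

Conversion of C: C consumed = 0.255 × 392 = 99.96 mol/s = 1ξ₁ + 1ξ₂.
Selectivity: 1ξ₁ / (1ξ₂) = 5.56 → ξ₁ = 5.56 ξ₂.
Substitute: (1·5.56 + 1) ξ₂ = 99.96 → ξ₂ = 15.24 mol/s, ξ₁ = 84.72 mol/s.
Outlet amounts (n = n₀ + Σ ν·ξ):
  C: 392 − 1(84.72) − 1(15.24) = 292
  A: 0 + 1(84.72) = 84.72
  E: 0 + 1(15.24) = 15.24
  B: 0 + 2(15.24) = 30.48

84.7 mol/s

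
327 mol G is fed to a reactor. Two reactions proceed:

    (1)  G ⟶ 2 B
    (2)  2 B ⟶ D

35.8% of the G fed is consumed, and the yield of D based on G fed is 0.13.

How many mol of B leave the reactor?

Conversion of G: G consumed = 1ξ₁ = 0.358 × 327 → ξ₁ = 117.1 mol.
Yield of D: 1ξ₂ / 327 = 0.13 → ξ₂ = 42.51 mol.
Outlet amounts (n = n₀ + Σ ν·ξ):
  G: 327 − 1(117.1) = 209.9
  B: 0 + 2(117.1) − 2(42.51) = 149.1
  D: 0 + 1(42.51) = 42.51

149 mol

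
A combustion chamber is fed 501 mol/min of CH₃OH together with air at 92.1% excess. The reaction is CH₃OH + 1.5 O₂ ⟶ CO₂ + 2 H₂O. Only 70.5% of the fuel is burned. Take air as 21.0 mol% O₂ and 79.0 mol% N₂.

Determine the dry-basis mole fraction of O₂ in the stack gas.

0.133

Stoichiometric O₂ = 1.5 × 501 = 751.5 mol/min; O₂ fed = 751.5 × 1.921 = 1444 mol/min.
N₂ fed = 1444 × 79/21 = 5431 mol/min.
Fuel reacted = 0.705 × 501 → ξ = 353.2 mol/min.
Outlet (n = n₀ + ν ξ):
  CH₃OH: 501 − 1(353.2) = 147.8
  O₂: 1444 − 1.5(353.2) = 913.8
  N₂: 5431 (inert)
  CO₂: 0 + 1(353.2) = 353.2
  H₂O: 0 + 2(353.2) = 706.4
Dry total = 6846 mol/min; y_O₂ (dry) = 913.8 / 6846 = 0.1335.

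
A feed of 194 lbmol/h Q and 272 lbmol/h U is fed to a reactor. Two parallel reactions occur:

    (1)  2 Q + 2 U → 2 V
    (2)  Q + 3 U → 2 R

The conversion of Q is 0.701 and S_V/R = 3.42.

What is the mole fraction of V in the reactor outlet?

0.379

Conversion of Q: Q consumed = 0.701 × 194 = 136 lbmol/h = 2ξ₁ + 1ξ₂.
Selectivity: 2ξ₁ / (2ξ₂) = 3.42 → ξ₁ = 3.42 ξ₂.
Substitute: (2·3.42 + 1) ξ₂ = 136 → ξ₂ = 17.35 lbmol/h, ξ₁ = 59.32 lbmol/h.
Outlet amounts (n = n₀ + Σ ν·ξ):
  Q: 194 − 2(59.32) − 1(17.35) = 58.01
  U: 272 − 2(59.32) − 3(17.35) = 101.3
  V: 0 + 2(59.32) = 118.6
  R: 0 + 2(17.35) = 34.69
Total out = 312.7 lbmol/h; y_V = 118.6 / 312.7 = 0.3795.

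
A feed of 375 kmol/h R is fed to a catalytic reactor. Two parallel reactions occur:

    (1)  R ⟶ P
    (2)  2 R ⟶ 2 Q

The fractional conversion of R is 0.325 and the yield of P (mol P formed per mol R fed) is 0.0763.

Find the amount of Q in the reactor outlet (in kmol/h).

93.3 kmol/h

Yield of P: 1ξ₁ / 375 = 0.0763 → ξ₁ = 28.61 kmol/h.
Conversion of R: 1ξ₁ + 2ξ₂ = 0.325 × 375 = 121.9 → ξ₂ = 46.63 kmol/h.
Outlet amounts (n = n₀ + Σ ν·ξ):
  R: 375 − 1(28.61) − 2(46.63) = 253.1
  P: 0 + 1(28.61) = 28.61
  Q: 0 + 2(46.63) = 93.26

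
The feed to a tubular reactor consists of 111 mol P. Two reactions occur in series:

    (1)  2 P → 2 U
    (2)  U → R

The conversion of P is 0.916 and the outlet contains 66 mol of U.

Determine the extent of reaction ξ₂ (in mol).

ξ₂ = 35.7 mol

Conversion of P: P consumed = 2ξ₁ = 0.916 × 111 → ξ₁ = 50.84 mol.
U balance: n_U = 0 + 2ξ₁ − 1ξ₂ = 66 → ξ₂ = (2·50.84 − 66)/1 = 35.68 mol.
Outlet amounts (n = n₀ + Σ ν·ξ):
  P: 111 − 2(50.84) = 9.324
  U: 0 + 2(50.84) − 1(35.68) = 66
  R: 0 + 1(35.68) = 35.68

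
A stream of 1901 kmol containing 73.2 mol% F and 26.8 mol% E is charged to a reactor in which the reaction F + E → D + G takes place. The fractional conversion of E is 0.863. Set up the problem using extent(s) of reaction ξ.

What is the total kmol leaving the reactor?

E reacted = 0.863 × 509.5 = 439.7 kmol; ν_E = −1, so ξ = 439.7/1 = 439.7 kmol.
Outlet amounts (n = n₀ + ν ξ):
  F: 1392 − 1(439.7) = 951.9
  E: 509.5 − 1(439.7) = 69.8
  D: 0 + 1(439.7) = 439.7
  G: 0 + 1(439.7) = 439.7
Total out = 951.9 + 69.8 + 439.7 + 439.7 = 1901 kmol.

1900 kmol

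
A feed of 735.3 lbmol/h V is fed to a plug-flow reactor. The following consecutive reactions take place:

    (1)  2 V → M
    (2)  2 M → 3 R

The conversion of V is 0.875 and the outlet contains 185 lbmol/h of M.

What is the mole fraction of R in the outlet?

Conversion of V: V consumed = 2ξ₁ = 0.875 × 735.3 → ξ₁ = 321.7 lbmol/h.
M balance: n_M = 0 + 1ξ₁ − 2ξ₂ = 185 → ξ₂ = (1·321.7 − 185)/2 = 68.35 lbmol/h.
Outlet amounts (n = n₀ + Σ ν·ξ):
  V: 735.3 − 2(321.7) = 91.91
  M: 0 + 1(321.7) − 2(68.35) = 185
  R: 0 + 3(68.35) = 205
Total out = 482 lbmol/h; y_R = 205 / 482 = 0.4254.

0.425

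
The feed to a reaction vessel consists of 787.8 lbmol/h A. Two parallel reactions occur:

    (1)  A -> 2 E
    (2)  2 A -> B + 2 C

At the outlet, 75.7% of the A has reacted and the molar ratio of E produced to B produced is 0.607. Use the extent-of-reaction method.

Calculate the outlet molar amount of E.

Conversion of A: A consumed = 0.757 × 787.8 = 596.4 lbmol/h = 1ξ₁ + 2ξ₂.
Selectivity: 2ξ₁ / (1ξ₂) = 0.607 → ξ₁ = 0.3035 ξ₂.
Substitute: (1·0.3035 + 2) ξ₂ = 596.4 → ξ₂ = 258.9 lbmol/h, ξ₁ = 78.57 lbmol/h.
Outlet amounts (n = n₀ + Σ ν·ξ):
  A: 787.8 − 1(78.57) − 2(258.9) = 191.4
  E: 0 + 2(78.57) = 157.1
  B: 0 + 1(258.9) = 258.9
  C: 0 + 2(258.9) = 517.8

157 lbmol/h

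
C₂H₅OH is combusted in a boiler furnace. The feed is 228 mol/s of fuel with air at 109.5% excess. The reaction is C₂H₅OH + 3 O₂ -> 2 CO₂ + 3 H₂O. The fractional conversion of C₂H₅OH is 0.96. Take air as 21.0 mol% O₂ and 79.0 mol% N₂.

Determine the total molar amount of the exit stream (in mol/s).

7270 mol/s

Stoichiometric O₂ = 3 × 228 = 684 mol/s; O₂ fed = 684 × 2.095 = 1433 mol/s.
N₂ fed = 1433 × 79/21 = 5391 mol/s.
Fuel reacted = 0.96 × 228 → ξ = 218.9 mol/s.
Outlet (n = n₀ + ν ξ):
  C₂H₅OH: 228 − 1(218.9) = 9.12
  O₂: 1433 − 3(218.9) = 776.3
  N₂: 5391 (inert)
  CO₂: 0 + 2(218.9) = 437.8
  H₂O: 0 + 3(218.9) = 656.6
Total out = 9.12 + 776.3 + 5391 + 437.8 + 656.6 = 7271 mol/s.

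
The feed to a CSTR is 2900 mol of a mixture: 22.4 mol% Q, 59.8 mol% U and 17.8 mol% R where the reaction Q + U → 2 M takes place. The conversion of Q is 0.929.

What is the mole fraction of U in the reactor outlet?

Q reacted = 0.929 × 649.6 = 603.5 mol; ν_Q = −1, so ξ = 603.5/1 = 603.5 mol.
Outlet amounts (n = n₀ + ν ξ):
  Q: 649.6 − 1(603.5) = 46.12
  U: 1734 − 1(603.5) = 1131
  M: 0 + 2(603.5) = 1207
  R: 516.2 (inert)
Total out = 2900 mol; y_U = 1131 / 2900 = 0.3899.

0.39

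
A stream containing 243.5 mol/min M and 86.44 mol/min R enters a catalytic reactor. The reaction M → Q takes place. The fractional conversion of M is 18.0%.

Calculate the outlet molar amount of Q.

43.8 mol/min

M reacted = 0.18 × 243.5 = 43.83 mol/min; ν_M = −1, so ξ = 43.83/1 = 43.83 mol/min.
Outlet amounts (n = n₀ + ν ξ):
  M: 243.5 − 1(43.83) = 199.7
  Q: 0 + 1(43.83) = 43.83
  R: 86.44 (inert)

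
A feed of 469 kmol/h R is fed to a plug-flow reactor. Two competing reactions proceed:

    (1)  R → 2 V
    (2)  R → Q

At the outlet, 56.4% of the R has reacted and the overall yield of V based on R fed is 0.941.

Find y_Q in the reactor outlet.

0.0636

Yield of V: 2ξ₁ / 469 = 0.941 → ξ₁ = 220.7 kmol/h.
Conversion of R: 1ξ₁ + 1ξ₂ = 0.564 × 469 = 264.5 → ξ₂ = 43.85 kmol/h.
Outlet amounts (n = n₀ + Σ ν·ξ):
  R: 469 − 1(220.7) − 1(43.85) = 204.5
  V: 0 + 2(220.7) = 441.3
  Q: 0 + 1(43.85) = 43.85
Total out = 689.7 kmol/h; y_Q = 43.85 / 689.7 = 0.06358.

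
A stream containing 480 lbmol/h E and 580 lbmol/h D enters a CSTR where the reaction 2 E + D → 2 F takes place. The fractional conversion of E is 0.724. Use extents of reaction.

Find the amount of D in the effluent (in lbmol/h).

E reacted = 0.724 × 480 = 347.5 lbmol/h; ν_E = −2, so ξ = 347.5/2 = 173.8 lbmol/h.
Outlet amounts (n = n₀ + ν ξ):
  E: 480 − 2(173.8) = 132.5
  D: 580 − 1(173.8) = 406.2
  F: 0 + 2(173.8) = 347.5

406 lbmol/h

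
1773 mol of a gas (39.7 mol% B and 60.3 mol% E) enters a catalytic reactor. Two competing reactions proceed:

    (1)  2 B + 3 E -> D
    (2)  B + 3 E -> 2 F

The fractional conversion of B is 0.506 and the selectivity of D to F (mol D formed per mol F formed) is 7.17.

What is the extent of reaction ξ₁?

ξ₁ = 172 mol

Conversion of B: B consumed = 0.506 × 703.9 = 356.2 mol = 2ξ₁ + 1ξ₂.
Selectivity: 1ξ₁ / (2ξ₂) = 7.17 → ξ₁ = 14.34 ξ₂.
Substitute: (2·14.34 + 1) ξ₂ = 356.2 → ξ₂ = 12 mol, ξ₁ = 172.1 mol.
Outlet amounts (n = n₀ + Σ ν·ξ):
  B: 703.9 − 2(172.1) − 1(12) = 347.7
  E: 1069 − 3(172.1) − 3(12) = 516.9
  D: 0 + 1(172.1) = 172.1
  F: 0 + 2(12) = 24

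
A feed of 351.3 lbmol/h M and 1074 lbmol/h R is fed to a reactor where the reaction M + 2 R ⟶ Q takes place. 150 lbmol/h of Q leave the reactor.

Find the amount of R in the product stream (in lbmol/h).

774 lbmol/h

For Q: n = n₀ + 1ξ → 150 = 0 + 1ξ, giving ξ = 150 lbmol/h.
Outlet amounts (n = n₀ + ν ξ):
  M: 351.3 − 1(150) = 201.3
  R: 1074 − 2(150) = 774
  Q: 0 + 1(150) = 150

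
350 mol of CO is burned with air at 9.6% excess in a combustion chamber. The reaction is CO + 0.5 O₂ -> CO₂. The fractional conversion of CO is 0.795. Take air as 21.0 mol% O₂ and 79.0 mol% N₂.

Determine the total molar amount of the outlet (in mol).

Stoichiometric O₂ = 0.5 × 350 = 175 mol; O₂ fed = 175 × 1.096 = 191.8 mol.
N₂ fed = 191.8 × 79/21 = 721.5 mol.
Fuel reacted = 0.795 × 350 → ξ = 278.2 mol.
Outlet (n = n₀ + ν ξ):
  CO: 350 − 1(278.2) = 71.75
  O₂: 191.8 − 0.5(278.2) = 52.68
  N₂: 721.5 (inert)
  CO₂: 0 + 1(278.2) = 278.2
Total out = 71.75 + 52.68 + 721.5 + 278.2 = 1124 mol.

1120 mol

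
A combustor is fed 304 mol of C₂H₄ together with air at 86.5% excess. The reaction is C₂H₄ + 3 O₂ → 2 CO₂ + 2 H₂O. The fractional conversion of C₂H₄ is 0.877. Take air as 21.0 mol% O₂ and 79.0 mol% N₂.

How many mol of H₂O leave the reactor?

533 mol

Stoichiometric O₂ = 3 × 304 = 912 mol; O₂ fed = 912 × 1.865 = 1701 mol.
N₂ fed = 1701 × 79/21 = 6399 mol.
Fuel reacted = 0.877 × 304 → ξ = 266.6 mol.
Outlet (n = n₀ + ν ξ):
  C₂H₄: 304 − 1(266.6) = 37.39
  O₂: 1701 − 3(266.6) = 901.1
  N₂: 6399 (inert)
  CO₂: 0 + 2(266.6) = 533.2
  H₂O: 0 + 2(266.6) = 533.2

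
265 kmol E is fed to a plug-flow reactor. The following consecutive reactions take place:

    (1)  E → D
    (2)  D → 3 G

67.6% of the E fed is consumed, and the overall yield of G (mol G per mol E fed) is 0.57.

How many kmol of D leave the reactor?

Conversion of E: E consumed = 1ξ₁ = 0.676 × 265 → ξ₁ = 179.1 kmol.
Yield of G: 3ξ₂ / 265 = 0.57 → ξ₂ = 50.35 kmol.
Outlet amounts (n = n₀ + Σ ν·ξ):
  E: 265 − 1(179.1) = 85.86
  D: 0 + 1(179.1) − 1(50.35) = 128.8
  G: 0 + 3(50.35) = 151

129 kmol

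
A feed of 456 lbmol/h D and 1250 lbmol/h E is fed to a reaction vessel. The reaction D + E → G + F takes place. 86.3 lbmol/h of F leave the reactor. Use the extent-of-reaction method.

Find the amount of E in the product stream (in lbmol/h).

1160 lbmol/h

For F: n = n₀ + 1ξ → 86.3 = 0 + 1ξ, giving ξ = 86.3 lbmol/h.
Outlet amounts (n = n₀ + ν ξ):
  D: 456 − 1(86.3) = 369.7
  E: 1250 − 1(86.3) = 1164
  G: 0 + 1(86.3) = 86.3
  F: 0 + 1(86.3) = 86.3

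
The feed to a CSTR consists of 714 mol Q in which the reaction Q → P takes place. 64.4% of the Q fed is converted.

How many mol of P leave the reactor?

460 mol

Q reacted = 0.644 × 714 = 459.8 mol; ν_Q = −1, so ξ = 459.8/1 = 459.8 mol.
Outlet amounts (n = n₀ + ν ξ):
  Q: 714 − 1(459.8) = 254.2
  P: 0 + 1(459.8) = 459.8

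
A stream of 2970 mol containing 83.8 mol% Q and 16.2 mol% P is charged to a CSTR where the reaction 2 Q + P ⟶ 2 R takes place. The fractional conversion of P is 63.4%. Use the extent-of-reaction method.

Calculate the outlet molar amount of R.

610 mol

P reacted = 0.634 × 481.1 = 305 mol; ν_P = −1, so ξ = 305/1 = 305 mol.
Outlet amounts (n = n₀ + ν ξ):
  Q: 2489 − 2(305) = 1879
  P: 481.1 − 1(305) = 176.1
  R: 0 + 2(305) = 610.1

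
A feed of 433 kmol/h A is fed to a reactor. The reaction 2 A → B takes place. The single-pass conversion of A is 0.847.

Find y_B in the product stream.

0.735

A reacted = 0.847 × 433 = 366.8 kmol/h; ν_A = −2, so ξ = 366.8/2 = 183.4 kmol/h.
Outlet amounts (n = n₀ + ν ξ):
  A: 433 − 2(183.4) = 66.25
  B: 0 + 1(183.4) = 183.4
Total out = 249.6 kmol/h; y_B = 183.4 / 249.6 = 0.7346.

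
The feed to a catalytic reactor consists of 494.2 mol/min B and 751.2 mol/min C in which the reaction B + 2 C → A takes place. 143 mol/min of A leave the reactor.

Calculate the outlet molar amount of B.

For A: n = n₀ + 1ξ → 143 = 0 + 1ξ, giving ξ = 143 mol/min.
Outlet amounts (n = n₀ + ν ξ):
  B: 494.2 − 1(143) = 351.2
  C: 751.2 − 2(143) = 465.2
  A: 0 + 1(143) = 143

351 mol/min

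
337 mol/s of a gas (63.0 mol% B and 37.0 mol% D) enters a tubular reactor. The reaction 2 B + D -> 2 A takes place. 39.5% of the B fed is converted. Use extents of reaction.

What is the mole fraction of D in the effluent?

B reacted = 0.395 × 212.3 = 83.86 mol/s; ν_B = −2, so ξ = 83.86/2 = 41.93 mol/s.
Outlet amounts (n = n₀ + ν ξ):
  B: 212.3 − 2(41.93) = 128.4
  D: 124.7 − 1(41.93) = 82.76
  A: 0 + 2(41.93) = 83.86
Total out = 295.1 mol/s; y_D = 82.76 / 295.1 = 0.2805.

0.28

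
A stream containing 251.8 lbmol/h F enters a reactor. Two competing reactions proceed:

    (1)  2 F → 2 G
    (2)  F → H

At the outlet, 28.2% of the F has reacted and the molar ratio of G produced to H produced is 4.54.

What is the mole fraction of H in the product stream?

0.0509

Conversion of F: F consumed = 0.282 × 251.8 = 71.01 lbmol/h = 2ξ₁ + 1ξ₂.
Selectivity: 2ξ₁ / (1ξ₂) = 4.54 → ξ₁ = 2.27 ξ₂.
Substitute: (2·2.27 + 1) ξ₂ = 71.01 → ξ₂ = 12.82 lbmol/h, ξ₁ = 29.1 lbmol/h.
Outlet amounts (n = n₀ + Σ ν·ξ):
  F: 251.8 − 2(29.1) − 1(12.82) = 180.8
  G: 0 + 2(29.1) = 58.19
  H: 0 + 1(12.82) = 12.82
Total out = 251.8 lbmol/h; y_H = 12.82 / 251.8 = 0.0509.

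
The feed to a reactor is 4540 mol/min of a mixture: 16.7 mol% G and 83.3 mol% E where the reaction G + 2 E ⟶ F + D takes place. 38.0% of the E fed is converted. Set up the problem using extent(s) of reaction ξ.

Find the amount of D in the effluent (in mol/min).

719 mol/min

E reacted = 0.38 × 3782 = 1437 mol/min; ν_E = −2, so ξ = 1437/2 = 718.5 mol/min.
Outlet amounts (n = n₀ + ν ξ):
  G: 758.2 − 1(718.5) = 39.63
  E: 3782 − 2(718.5) = 2345
  F: 0 + 1(718.5) = 718.5
  D: 0 + 1(718.5) = 718.5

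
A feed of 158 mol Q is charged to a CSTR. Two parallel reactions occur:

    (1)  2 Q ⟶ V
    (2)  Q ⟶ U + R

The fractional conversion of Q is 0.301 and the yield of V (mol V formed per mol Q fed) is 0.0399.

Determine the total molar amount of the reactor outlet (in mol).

Yield of V: 1ξ₁ / 158 = 0.0399 → ξ₁ = 6.304 mol.
Conversion of Q: 2ξ₁ + 1ξ₂ = 0.301 × 158 = 47.56 → ξ₂ = 34.95 mol.
Outlet amounts (n = n₀ + Σ ν·ξ):
  Q: 158 − 2(6.304) − 1(34.95) = 110.4
  V: 0 + 1(6.304) = 6.304
  U: 0 + 1(34.95) = 34.95
  R: 0 + 1(34.95) = 34.95
Total out = 110.4 + 6.304 + 34.95 + 34.95 = 186.6 mol.

187 mol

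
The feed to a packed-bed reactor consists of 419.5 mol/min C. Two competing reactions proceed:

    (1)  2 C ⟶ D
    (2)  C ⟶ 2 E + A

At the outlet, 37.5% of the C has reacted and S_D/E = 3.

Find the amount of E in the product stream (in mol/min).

Conversion of C: C consumed = 0.375 × 419.5 = 157.3 mol/min = 2ξ₁ + 1ξ₂.
Selectivity: 1ξ₁ / (2ξ₂) = 3 → ξ₁ = 6 ξ₂.
Substitute: (2·6 + 1) ξ₂ = 157.3 → ξ₂ = 12.1 mol/min, ξ₁ = 72.61 mol/min.
Outlet amounts (n = n₀ + Σ ν·ξ):
  C: 419.5 − 2(72.61) − 1(12.1) = 262.2
  D: 0 + 1(72.61) = 72.61
  E: 0 + 2(12.1) = 24.2
  A: 0 + 1(12.1) = 12.1

24.2 mol/min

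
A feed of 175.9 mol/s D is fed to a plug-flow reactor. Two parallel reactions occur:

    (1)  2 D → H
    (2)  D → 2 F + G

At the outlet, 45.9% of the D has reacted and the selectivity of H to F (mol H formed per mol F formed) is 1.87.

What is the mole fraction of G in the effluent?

0.0598

Conversion of D: D consumed = 0.459 × 175.9 = 80.74 mol/s = 2ξ₁ + 1ξ₂.
Selectivity: 1ξ₁ / (2ξ₂) = 1.87 → ξ₁ = 3.74 ξ₂.
Substitute: (2·3.74 + 1) ξ₂ = 80.74 → ξ₂ = 9.521 mol/s, ξ₁ = 35.61 mol/s.
Outlet amounts (n = n₀ + Σ ν·ξ):
  D: 175.9 − 2(35.61) − 1(9.521) = 95.16
  H: 0 + 1(35.61) = 35.61
  F: 0 + 2(9.521) = 19.04
  G: 0 + 1(9.521) = 9.521
Total out = 159.3 mol/s; y_G = 9.521 / 159.3 = 0.05976.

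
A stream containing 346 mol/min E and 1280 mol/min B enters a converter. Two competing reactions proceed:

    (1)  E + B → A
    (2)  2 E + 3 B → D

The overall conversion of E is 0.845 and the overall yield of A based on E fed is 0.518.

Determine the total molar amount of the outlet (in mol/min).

1220 mol/min

Yield of A: 1ξ₁ / 346 = 0.518 → ξ₁ = 179.2 mol/min.
Conversion of E: 1ξ₁ + 2ξ₂ = 0.845 × 346 = 292.4 → ξ₂ = 56.57 mol/min.
Outlet amounts (n = n₀ + Σ ν·ξ):
  E: 346 − 1(179.2) − 2(56.57) = 53.63
  B: 1280 − 1(179.2) − 3(56.57) = 931.1
  A: 0 + 1(179.2) = 179.2
  D: 0 + 1(56.57) = 56.57
Total out = 53.63 + 931.1 + 179.2 + 56.57 = 1220 mol/min.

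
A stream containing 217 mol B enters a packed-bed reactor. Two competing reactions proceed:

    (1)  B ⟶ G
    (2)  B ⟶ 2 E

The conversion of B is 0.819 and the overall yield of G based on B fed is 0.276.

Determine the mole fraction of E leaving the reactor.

0.704

Yield of G: 1ξ₁ / 217 = 0.276 → ξ₁ = 59.89 mol.
Conversion of B: 1ξ₁ + 1ξ₂ = 0.819 × 217 = 177.7 → ξ₂ = 117.8 mol.
Outlet amounts (n = n₀ + Σ ν·ξ):
  B: 217 − 1(59.89) − 1(117.8) = 39.28
  G: 0 + 1(59.89) = 59.89
  E: 0 + 2(117.8) = 235.7
Total out = 334.8 mol; y_E = 235.7 / 334.8 = 0.7038.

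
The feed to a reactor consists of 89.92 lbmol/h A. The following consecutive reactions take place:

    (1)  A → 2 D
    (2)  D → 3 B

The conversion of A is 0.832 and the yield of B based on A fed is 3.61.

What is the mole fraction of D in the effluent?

0.109

Conversion of A: A consumed = 1ξ₁ = 0.832 × 89.92 → ξ₁ = 74.81 lbmol/h.
Yield of B: 3ξ₂ / 89.92 = 3.61 → ξ₂ = 108.2 lbmol/h.
Outlet amounts (n = n₀ + Σ ν·ξ):
  A: 89.92 − 1(74.81) = 15.11
  D: 0 + 2(74.81) − 1(108.2) = 41.42
  B: 0 + 3(108.2) = 324.6
Total out = 381.1 lbmol/h; y_D = 41.42 / 381.1 = 0.1087.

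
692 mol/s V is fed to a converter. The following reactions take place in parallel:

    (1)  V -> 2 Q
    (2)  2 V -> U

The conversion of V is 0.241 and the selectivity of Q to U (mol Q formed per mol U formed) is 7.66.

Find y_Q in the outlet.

Conversion of V: V consumed = 0.241 × 692 = 166.8 mol/s = 1ξ₁ + 2ξ₂.
Selectivity: 2ξ₁ / (1ξ₂) = 7.66 → ξ₁ = 3.83 ξ₂.
Substitute: (1·3.83 + 2) ξ₂ = 166.8 → ξ₂ = 28.61 mol/s, ξ₁ = 109.6 mol/s.
Outlet amounts (n = n₀ + Σ ν·ξ):
  V: 692 − 1(109.6) − 2(28.61) = 525.2
  Q: 0 + 2(109.6) = 219.1
  U: 0 + 1(28.61) = 28.61
Total out = 773 mol/s; y_Q = 219.1 / 773 = 0.2835.

0.283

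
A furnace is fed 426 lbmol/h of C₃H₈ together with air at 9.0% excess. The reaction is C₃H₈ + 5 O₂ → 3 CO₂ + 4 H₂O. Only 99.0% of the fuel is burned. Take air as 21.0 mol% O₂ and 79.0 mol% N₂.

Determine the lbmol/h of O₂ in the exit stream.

213 lbmol/h

Stoichiometric O₂ = 5 × 426 = 2130 lbmol/h; O₂ fed = 2130 × 1.090 = 2322 lbmol/h.
N₂ fed = 2322 × 79/21 = 8734 lbmol/h.
Fuel reacted = 0.99 × 426 → ξ = 421.7 lbmol/h.
Outlet (n = n₀ + ν ξ):
  C₃H₈: 426 − 1(421.7) = 4.26
  O₂: 2322 − 5(421.7) = 213
  N₂: 8734 (inert)
  CO₂: 0 + 3(421.7) = 1265
  H₂O: 0 + 4(421.7) = 1687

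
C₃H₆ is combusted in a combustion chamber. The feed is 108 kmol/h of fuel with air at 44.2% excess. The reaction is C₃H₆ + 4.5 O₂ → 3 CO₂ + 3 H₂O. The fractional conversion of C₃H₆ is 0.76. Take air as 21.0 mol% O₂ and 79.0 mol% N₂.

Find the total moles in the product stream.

3490 kmol/h

Stoichiometric O₂ = 4.5 × 108 = 486 kmol/h; O₂ fed = 486 × 1.442 = 700.8 kmol/h.
N₂ fed = 700.8 × 79/21 = 2636 kmol/h.
Fuel reacted = 0.76 × 108 → ξ = 82.08 kmol/h.
Outlet (n = n₀ + ν ξ):
  C₃H₆: 108 − 1(82.08) = 25.92
  O₂: 700.8 − 4.5(82.08) = 331.5
  N₂: 2636 (inert)
  CO₂: 0 + 3(82.08) = 246.2
  H₂O: 0 + 3(82.08) = 246.2
Total out = 25.92 + 331.5 + 2636 + 246.2 + 246.2 = 3486 kmol/h.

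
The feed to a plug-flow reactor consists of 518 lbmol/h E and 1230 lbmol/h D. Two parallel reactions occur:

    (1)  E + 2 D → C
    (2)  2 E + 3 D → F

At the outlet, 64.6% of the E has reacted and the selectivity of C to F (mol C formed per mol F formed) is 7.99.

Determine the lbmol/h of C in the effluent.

Conversion of E: E consumed = 0.646 × 518 = 334.6 lbmol/h = 1ξ₁ + 2ξ₂.
Selectivity: 1ξ₁ / (1ξ₂) = 7.99 → ξ₁ = 7.99 ξ₂.
Substitute: (1·7.99 + 2) ξ₂ = 334.6 → ξ₂ = 33.5 lbmol/h, ξ₁ = 267.6 lbmol/h.
Outlet amounts (n = n₀ + Σ ν·ξ):
  E: 518 − 1(267.6) − 2(33.5) = 183.4
  D: 1230 − 2(267.6) − 3(33.5) = 594.2
  C: 0 + 1(267.6) = 267.6
  F: 0 + 1(33.5) = 33.5

268 lbmol/h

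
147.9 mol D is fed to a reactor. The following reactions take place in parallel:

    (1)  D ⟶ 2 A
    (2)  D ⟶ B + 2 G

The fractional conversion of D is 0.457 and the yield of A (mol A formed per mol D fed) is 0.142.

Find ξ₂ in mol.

ξ₂ = 57.1 mol

Yield of A: 2ξ₁ / 147.9 = 0.142 → ξ₁ = 10.5 mol.
Conversion of D: 1ξ₁ + 1ξ₂ = 0.457 × 147.9 = 67.59 → ξ₂ = 57.09 mol.
Outlet amounts (n = n₀ + Σ ν·ξ):
  D: 147.9 − 1(10.5) − 1(57.09) = 80.31
  A: 0 + 2(10.5) = 21
  B: 0 + 1(57.09) = 57.09
  G: 0 + 2(57.09) = 114.2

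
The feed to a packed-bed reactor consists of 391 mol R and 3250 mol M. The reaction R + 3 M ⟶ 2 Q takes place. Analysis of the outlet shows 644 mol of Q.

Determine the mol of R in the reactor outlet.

69 mol

For Q: n = n₀ + 2ξ → 644 = 0 + 2ξ, giving ξ = 322 mol.
Outlet amounts (n = n₀ + ν ξ):
  R: 391 − 1(322) = 69
  M: 3250 − 3(322) = 2284
  Q: 0 + 2(322) = 644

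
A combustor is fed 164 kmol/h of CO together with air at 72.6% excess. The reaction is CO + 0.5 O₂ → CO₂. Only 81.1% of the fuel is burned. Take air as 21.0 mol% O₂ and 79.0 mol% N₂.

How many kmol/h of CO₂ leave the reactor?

Stoichiometric O₂ = 0.5 × 164 = 82 kmol/h; O₂ fed = 82 × 1.726 = 141.5 kmol/h.
N₂ fed = 141.5 × 79/21 = 532.4 kmol/h.
Fuel reacted = 0.811 × 164 → ξ = 133 kmol/h.
Outlet (n = n₀ + ν ξ):
  CO: 164 − 1(133) = 31
  O₂: 141.5 − 0.5(133) = 75.03
  N₂: 532.4 (inert)
  CO₂: 0 + 1(133) = 133

133 kmol/h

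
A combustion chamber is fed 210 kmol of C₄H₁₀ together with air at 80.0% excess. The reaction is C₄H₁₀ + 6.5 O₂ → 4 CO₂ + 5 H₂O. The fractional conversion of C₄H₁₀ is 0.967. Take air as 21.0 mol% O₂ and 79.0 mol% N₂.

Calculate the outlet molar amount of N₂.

9240 kmol

Stoichiometric O₂ = 6.5 × 210 = 1365 kmol; O₂ fed = 1365 × 1.800 = 2457 kmol.
N₂ fed = 2457 × 79/21 = 9243 kmol.
Fuel reacted = 0.967 × 210 → ξ = 203.1 kmol.
Outlet (n = n₀ + ν ξ):
  C₄H₁₀: 210 − 1(203.1) = 6.93
  O₂: 2457 − 6.5(203.1) = 1137
  N₂: 9243 (inert)
  CO₂: 0 + 4(203.1) = 812.3
  H₂O: 0 + 5(203.1) = 1015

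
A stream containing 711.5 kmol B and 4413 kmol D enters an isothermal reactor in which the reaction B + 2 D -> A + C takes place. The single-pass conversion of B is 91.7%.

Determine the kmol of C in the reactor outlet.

B reacted = 0.917 × 711.5 = 652.4 kmol; ν_B = −1, so ξ = 652.4/1 = 652.4 kmol.
Outlet amounts (n = n₀ + ν ξ):
  B: 711.5 − 1(652.4) = 59.05
  D: 4413 − 2(652.4) = 3108
  A: 0 + 1(652.4) = 652.4
  C: 0 + 1(652.4) = 652.4

652 kmol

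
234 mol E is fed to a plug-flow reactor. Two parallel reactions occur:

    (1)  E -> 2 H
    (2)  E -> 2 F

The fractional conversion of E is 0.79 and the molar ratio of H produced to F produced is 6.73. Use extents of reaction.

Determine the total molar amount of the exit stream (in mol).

Conversion of E: E consumed = 0.79 × 234 = 184.9 mol = 1ξ₁ + 1ξ₂.
Selectivity: 2ξ₁ / (2ξ₂) = 6.73 → ξ₁ = 6.73 ξ₂.
Substitute: (1·6.73 + 1) ξ₂ = 184.9 → ξ₂ = 23.91 mol, ξ₁ = 160.9 mol.
Outlet amounts (n = n₀ + Σ ν·ξ):
  E: 234 − 1(160.9) − 1(23.91) = 49.14
  H: 0 + 2(160.9) = 321.9
  F: 0 + 2(23.91) = 47.83
Total out = 49.14 + 321.9 + 47.83 = 418.9 mol.

419 mol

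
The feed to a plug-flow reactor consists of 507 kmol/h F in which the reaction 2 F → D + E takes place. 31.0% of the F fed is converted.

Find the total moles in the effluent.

507 kmol/h

F reacted = 0.31 × 507 = 157.2 kmol/h; ν_F = −2, so ξ = 157.2/2 = 78.58 kmol/h.
Outlet amounts (n = n₀ + ν ξ):
  F: 507 − 2(78.58) = 349.8
  D: 0 + 1(78.58) = 78.58
  E: 0 + 1(78.58) = 78.58
Total out = 349.8 + 78.58 + 78.58 = 507 kmol/h.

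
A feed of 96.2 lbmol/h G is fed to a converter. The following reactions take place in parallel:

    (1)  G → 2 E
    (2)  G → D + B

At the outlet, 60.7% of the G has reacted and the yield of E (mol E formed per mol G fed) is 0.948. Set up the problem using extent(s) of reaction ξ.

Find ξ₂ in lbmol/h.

Yield of E: 2ξ₁ / 96.2 = 0.948 → ξ₁ = 45.6 lbmol/h.
Conversion of G: 1ξ₁ + 1ξ₂ = 0.607 × 96.2 = 58.39 → ξ₂ = 12.79 lbmol/h.
Outlet amounts (n = n₀ + Σ ν·ξ):
  G: 96.2 − 1(45.6) − 1(12.79) = 37.81
  E: 0 + 2(45.6) = 91.2
  D: 0 + 1(12.79) = 12.79
  B: 0 + 1(12.79) = 12.79

ξ₂ = 12.8 lbmol/h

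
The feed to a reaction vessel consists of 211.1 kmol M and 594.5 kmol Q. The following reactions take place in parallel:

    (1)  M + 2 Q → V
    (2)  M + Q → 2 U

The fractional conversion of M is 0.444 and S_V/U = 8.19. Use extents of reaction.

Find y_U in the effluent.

Conversion of M: M consumed = 0.444 × 211.1 = 93.73 kmol = 1ξ₁ + 1ξ₂.
Selectivity: 1ξ₁ / (2ξ₂) = 8.19 → ξ₁ = 16.38 ξ₂.
Substitute: (1·16.38 + 1) ξ₂ = 93.73 → ξ₂ = 5.393 kmol, ξ₁ = 88.34 kmol.
Outlet amounts (n = n₀ + Σ ν·ξ):
  M: 211.1 − 1(88.34) − 1(5.393) = 117.4
  Q: 594.5 − 2(88.34) − 1(5.393) = 412.4
  V: 0 + 1(88.34) = 88.34
  U: 0 + 2(5.393) = 10.79
Total out = 628.9 kmol; y_U = 10.79 / 628.9 = 0.01715.

0.0171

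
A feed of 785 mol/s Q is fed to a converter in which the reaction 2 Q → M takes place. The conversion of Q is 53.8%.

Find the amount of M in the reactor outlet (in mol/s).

Q reacted = 0.538 × 785 = 422.3 mol/s; ν_Q = −2, so ξ = 422.3/2 = 211.2 mol/s.
Outlet amounts (n = n₀ + ν ξ):
  Q: 785 − 2(211.2) = 362.7
  M: 0 + 1(211.2) = 211.2

211 mol/s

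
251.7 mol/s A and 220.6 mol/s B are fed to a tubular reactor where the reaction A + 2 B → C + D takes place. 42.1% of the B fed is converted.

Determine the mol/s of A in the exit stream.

B reacted = 0.421 × 220.6 = 92.87 mol/s; ν_B = −2, so ξ = 92.87/2 = 46.44 mol/s.
Outlet amounts (n = n₀ + ν ξ):
  A: 251.7 − 1(46.44) = 205.3
  B: 220.6 − 2(46.44) = 127.7
  C: 0 + 1(46.44) = 46.44
  D: 0 + 1(46.44) = 46.44

205 mol/s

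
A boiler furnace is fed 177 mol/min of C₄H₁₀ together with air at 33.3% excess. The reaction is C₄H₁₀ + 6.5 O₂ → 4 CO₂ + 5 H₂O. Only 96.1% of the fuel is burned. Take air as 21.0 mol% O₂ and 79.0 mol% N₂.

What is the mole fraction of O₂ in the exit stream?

0.0553

Stoichiometric O₂ = 6.5 × 177 = 1150 mol/min; O₂ fed = 1150 × 1.333 = 1534 mol/min.
N₂ fed = 1534 × 79/21 = 5769 mol/min.
Fuel reacted = 0.961 × 177 → ξ = 170.1 mol/min.
Outlet (n = n₀ + ν ξ):
  C₄H₁₀: 177 − 1(170.1) = 6.903
  O₂: 1534 − 6.5(170.1) = 428
  N₂: 5769 (inert)
  CO₂: 0 + 4(170.1) = 680.4
  H₂O: 0 + 5(170.1) = 850.5
Total out = 7735 mol/min; y_O₂ = 428 / 7735 = 0.05533.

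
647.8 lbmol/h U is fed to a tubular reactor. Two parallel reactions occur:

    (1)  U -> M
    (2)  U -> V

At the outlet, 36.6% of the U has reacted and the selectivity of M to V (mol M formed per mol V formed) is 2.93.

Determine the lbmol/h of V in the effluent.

Conversion of U: U consumed = 0.366 × 647.8 = 237.1 lbmol/h = 1ξ₁ + 1ξ₂.
Selectivity: 1ξ₁ / (1ξ₂) = 2.93 → ξ₁ = 2.93 ξ₂.
Substitute: (1·2.93 + 1) ξ₂ = 237.1 → ξ₂ = 60.33 lbmol/h, ξ₁ = 176.8 lbmol/h.
Outlet amounts (n = n₀ + Σ ν·ξ):
  U: 647.8 − 1(176.8) − 1(60.33) = 410.7
  M: 0 + 1(176.8) = 176.8
  V: 0 + 1(60.33) = 60.33

60.3 lbmol/h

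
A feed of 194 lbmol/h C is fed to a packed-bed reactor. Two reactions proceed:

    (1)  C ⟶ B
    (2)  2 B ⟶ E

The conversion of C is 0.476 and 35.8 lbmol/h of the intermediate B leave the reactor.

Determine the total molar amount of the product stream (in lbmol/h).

Conversion of C: C consumed = 1ξ₁ = 0.476 × 194 → ξ₁ = 92.34 lbmol/h.
B balance: n_B = 0 + 1ξ₁ − 2ξ₂ = 35.8 → ξ₂ = (1·92.34 − 35.8)/2 = 28.27 lbmol/h.
Outlet amounts (n = n₀ + Σ ν·ξ):
  C: 194 − 1(92.34) = 101.7
  B: 0 + 1(92.34) − 2(28.27) = 35.8
  E: 0 + 1(28.27) = 28.27
Total out = 101.7 + 35.8 + 28.27 = 165.7 lbmol/h.

166 lbmol/h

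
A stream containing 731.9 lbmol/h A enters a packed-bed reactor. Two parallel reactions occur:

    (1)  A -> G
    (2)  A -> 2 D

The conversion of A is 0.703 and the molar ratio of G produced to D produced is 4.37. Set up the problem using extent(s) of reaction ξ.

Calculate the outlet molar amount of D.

Conversion of A: A consumed = 0.703 × 731.9 = 514.5 lbmol/h = 1ξ₁ + 1ξ₂.
Selectivity: 1ξ₁ / (2ξ₂) = 4.37 → ξ₁ = 8.74 ξ₂.
Substitute: (1·8.74 + 1) ξ₂ = 514.5 → ξ₂ = 52.83 lbmol/h, ξ₁ = 461.7 lbmol/h.
Outlet amounts (n = n₀ + Σ ν·ξ):
  A: 731.9 − 1(461.7) − 1(52.83) = 217.4
  G: 0 + 1(461.7) = 461.7
  D: 0 + 2(52.83) = 105.7

106 lbmol/h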